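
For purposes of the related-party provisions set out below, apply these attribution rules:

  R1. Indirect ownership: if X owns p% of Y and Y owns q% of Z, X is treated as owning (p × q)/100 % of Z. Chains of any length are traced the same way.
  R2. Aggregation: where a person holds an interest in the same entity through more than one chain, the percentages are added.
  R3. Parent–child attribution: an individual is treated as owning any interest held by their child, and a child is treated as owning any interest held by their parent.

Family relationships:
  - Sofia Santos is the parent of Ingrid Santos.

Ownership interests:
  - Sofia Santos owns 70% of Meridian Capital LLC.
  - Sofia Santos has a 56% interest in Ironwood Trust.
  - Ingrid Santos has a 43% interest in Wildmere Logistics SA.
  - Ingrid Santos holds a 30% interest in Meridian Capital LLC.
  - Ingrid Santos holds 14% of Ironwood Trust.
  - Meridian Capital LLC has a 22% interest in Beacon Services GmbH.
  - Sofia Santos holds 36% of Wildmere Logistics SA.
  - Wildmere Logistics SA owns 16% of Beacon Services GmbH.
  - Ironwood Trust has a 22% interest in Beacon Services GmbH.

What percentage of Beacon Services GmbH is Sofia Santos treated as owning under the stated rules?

By parent–child attribution (R3), Sofia Santos is treated as also owning Ingrid Santos's interest in Meridian Capital LLC, giving 70% + 30% = 100%.
By parent–child attribution (R3), Sofia Santos is treated as also owning Ingrid Santos's interest in Ironwood Trust, giving 56% + 14% = 70%.
By parent–child attribution (R3), Sofia Santos is treated as also owning Ingrid Santos's interest in Wildmere Logistics SA, giving 36% + 43% = 79%.
Chain via Meridian Capital LLC (R1): 100% × 22% = 22% of Beacon Services GmbH.
Chain via Ironwood Trust (R1): 70% × 22% = 15.4% of Beacon Services GmbH.
Chain via Wildmere Logistics SA (R1): 79% × 16% = 12.64% of Beacon Services GmbH.
Aggregating (R2): 22% + 15.4% + 12.64% = 50.04%.

50.04%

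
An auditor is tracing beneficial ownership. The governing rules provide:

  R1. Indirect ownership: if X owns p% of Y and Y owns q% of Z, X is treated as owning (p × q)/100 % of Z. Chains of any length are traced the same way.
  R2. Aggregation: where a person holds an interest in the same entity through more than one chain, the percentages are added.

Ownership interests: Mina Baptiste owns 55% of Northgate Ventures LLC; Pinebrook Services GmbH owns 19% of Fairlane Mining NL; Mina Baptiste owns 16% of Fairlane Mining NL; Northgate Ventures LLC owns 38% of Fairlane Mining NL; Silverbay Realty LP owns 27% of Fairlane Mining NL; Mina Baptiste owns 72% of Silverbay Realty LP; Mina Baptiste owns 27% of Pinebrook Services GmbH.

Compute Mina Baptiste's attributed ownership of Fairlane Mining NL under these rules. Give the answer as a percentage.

Chain via Pinebrook Services GmbH (R1): 27% × 19% = 5.13% of Fairlane Mining NL.
Chain via Silverbay Realty LP (R1): 72% × 27% = 19.44% of Fairlane Mining NL.
Chain via Northgate Ventures LLC (R1): 55% × 38% = 20.9% of Fairlane Mining NL.
Direct interest in Fairlane Mining NL: 16%.
Aggregating (R2): 5.13% + 19.44% + 20.9% + 16% = 61.47%.

61.47%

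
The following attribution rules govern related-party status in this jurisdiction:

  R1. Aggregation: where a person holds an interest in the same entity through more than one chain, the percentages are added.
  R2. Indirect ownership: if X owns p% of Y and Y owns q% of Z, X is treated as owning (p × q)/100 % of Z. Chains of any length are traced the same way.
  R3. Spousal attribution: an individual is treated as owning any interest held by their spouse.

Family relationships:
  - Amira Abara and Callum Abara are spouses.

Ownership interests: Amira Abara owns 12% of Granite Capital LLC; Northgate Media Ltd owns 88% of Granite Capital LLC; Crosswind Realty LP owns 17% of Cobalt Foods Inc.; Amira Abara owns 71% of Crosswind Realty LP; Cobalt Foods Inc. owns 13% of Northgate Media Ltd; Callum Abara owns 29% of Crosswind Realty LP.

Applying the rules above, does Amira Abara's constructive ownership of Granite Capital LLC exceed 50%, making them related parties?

By spousal attribution (R3), Amira Abara is treated as also owning Callum Abara's interest in Crosswind Realty LP, giving 71% + 29% = 100%.
Chain via Crosswind Realty LP → Cobalt Foods Inc. → Northgate Media Ltd (R2): 100% × 17% × 13% × 88% = 1.9448% of Granite Capital LLC.
Direct interest in Granite Capital LLC: 12%.
Aggregating (R1): 1.9448% + 12% = 13.9448%.
13.9448% does not exceed the 50% threshold, so Amira is not a related party to Granite Capital LLC.

No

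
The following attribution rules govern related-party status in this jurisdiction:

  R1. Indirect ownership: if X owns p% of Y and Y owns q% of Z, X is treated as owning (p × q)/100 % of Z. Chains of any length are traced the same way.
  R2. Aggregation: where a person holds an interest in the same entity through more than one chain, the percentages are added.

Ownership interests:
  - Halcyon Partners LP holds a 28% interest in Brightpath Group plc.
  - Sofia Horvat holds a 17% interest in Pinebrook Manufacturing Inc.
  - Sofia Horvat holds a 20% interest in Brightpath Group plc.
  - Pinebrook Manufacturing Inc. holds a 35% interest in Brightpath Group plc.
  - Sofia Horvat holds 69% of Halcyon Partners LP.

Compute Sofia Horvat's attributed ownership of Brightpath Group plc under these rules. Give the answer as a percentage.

45.27%

Chain via Pinebrook Manufacturing Inc. (R1): 17% × 35% = 5.95% of Brightpath Group plc.
Chain via Halcyon Partners LP (R1): 69% × 28% = 19.32% of Brightpath Group plc.
Direct interest in Brightpath Group plc: 20%.
Aggregating (R2): 5.95% + 19.32% + 20% = 45.27%.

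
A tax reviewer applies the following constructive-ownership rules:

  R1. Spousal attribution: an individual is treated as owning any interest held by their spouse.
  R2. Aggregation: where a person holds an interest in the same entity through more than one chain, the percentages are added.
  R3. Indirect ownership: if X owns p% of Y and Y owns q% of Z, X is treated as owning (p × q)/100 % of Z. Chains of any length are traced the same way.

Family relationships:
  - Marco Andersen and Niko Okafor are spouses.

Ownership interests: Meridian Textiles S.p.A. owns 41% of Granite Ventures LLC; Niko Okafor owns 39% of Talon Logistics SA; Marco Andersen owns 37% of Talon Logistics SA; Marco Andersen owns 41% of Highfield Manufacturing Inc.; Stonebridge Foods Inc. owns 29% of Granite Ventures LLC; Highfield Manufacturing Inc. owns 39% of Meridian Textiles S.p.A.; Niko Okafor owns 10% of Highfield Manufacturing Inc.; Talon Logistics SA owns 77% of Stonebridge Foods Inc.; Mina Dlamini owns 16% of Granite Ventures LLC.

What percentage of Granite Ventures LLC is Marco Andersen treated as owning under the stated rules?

25.1257%

By spousal attribution (R1), Marco Andersen is treated as also owning Niko Okafor's interest in Highfield Manufacturing Inc, giving 41% + 10% = 51%.
By spousal attribution (R1), Marco Andersen is treated as also owning Niko Okafor's interest in Talon Logistics SA, giving 37% + 39% = 76%.
Chain via Highfield Manufacturing Inc. → Meridian Textiles S.p.A. (R3): 51% × 39% × 41% = 8.1549% of Granite Ventures LLC.
Chain via Talon Logistics SA → Stonebridge Foods Inc. (R3): 76% × 77% × 29% = 16.9708% of Granite Ventures LLC.
Aggregating (R2): 8.1549% + 16.9708% = 25.1257%.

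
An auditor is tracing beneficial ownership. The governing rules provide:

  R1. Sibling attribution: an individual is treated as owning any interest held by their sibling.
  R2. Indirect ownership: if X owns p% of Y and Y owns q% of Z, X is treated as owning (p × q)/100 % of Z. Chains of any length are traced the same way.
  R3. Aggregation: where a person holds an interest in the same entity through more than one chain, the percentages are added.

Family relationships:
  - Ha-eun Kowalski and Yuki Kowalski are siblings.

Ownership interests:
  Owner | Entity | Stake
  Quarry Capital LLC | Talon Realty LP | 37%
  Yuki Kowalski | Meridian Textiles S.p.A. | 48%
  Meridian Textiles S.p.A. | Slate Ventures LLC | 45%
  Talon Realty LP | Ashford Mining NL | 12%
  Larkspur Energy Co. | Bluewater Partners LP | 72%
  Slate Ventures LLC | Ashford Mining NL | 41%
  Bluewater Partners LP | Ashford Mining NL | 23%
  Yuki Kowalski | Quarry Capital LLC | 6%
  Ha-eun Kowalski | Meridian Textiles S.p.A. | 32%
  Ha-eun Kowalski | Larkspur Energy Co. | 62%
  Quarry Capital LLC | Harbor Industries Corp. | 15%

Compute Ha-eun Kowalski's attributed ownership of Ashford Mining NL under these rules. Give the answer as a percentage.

25.2936%

By sibling attribution (R1), Ha-eun Kowalski is treated as also owning Yuki Kowalski's interest in Meridian Textiles S.p.A, giving 32% + 48% = 80%.
By sibling attribution (R1), Ha-eun Kowalski is treated as owning Yuki Kowalski's 6% interest in Quarry Capital LLC.
Chain via Meridian Textiles S.p.A. → Slate Ventures LLC (R2): 80% × 45% × 41% = 14.76% of Ashford Mining NL.
Chain via Larkspur Energy Co. → Bluewater Partners LP (R2): 62% × 72% × 23% = 10.2672% of Ashford Mining NL.
Chain via Quarry Capital LLC → Talon Realty LP (R2): 6% × 37% × 12% = 0.2664% of Ashford Mining NL.
Aggregating (R3): 14.76% + 10.2672% + 0.2664% = 25.2936%.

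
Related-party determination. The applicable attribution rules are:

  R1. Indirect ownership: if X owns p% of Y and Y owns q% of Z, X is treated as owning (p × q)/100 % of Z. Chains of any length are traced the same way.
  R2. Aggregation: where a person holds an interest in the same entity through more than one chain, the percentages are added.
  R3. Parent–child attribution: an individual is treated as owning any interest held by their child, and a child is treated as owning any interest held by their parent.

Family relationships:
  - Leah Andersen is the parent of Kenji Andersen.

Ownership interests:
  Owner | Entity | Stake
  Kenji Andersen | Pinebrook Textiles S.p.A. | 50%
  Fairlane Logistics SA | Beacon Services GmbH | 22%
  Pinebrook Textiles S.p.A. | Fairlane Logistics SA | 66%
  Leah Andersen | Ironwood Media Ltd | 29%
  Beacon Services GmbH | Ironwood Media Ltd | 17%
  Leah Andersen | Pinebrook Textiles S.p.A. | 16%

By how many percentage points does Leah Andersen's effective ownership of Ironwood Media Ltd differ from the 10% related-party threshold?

By parent–child attribution (R3), Leah Andersen is treated as also owning Kenji Andersen's interest in Pinebrook Textiles S.p.A, giving 16% + 50% = 66%.
Chain via Pinebrook Textiles S.p.A. → Fairlane Logistics SA → Beacon Services GmbH (R1): 66% × 66% × 22% × 17% = 1.629144% of Ironwood Media Ltd.
Direct interest in Ironwood Media Ltd: 29%.
Aggregating (R2): 1.629144% + 29% = 30.629144%.
30.629144% exceeds the 10% threshold by 20.629144 percentage points.

20.629144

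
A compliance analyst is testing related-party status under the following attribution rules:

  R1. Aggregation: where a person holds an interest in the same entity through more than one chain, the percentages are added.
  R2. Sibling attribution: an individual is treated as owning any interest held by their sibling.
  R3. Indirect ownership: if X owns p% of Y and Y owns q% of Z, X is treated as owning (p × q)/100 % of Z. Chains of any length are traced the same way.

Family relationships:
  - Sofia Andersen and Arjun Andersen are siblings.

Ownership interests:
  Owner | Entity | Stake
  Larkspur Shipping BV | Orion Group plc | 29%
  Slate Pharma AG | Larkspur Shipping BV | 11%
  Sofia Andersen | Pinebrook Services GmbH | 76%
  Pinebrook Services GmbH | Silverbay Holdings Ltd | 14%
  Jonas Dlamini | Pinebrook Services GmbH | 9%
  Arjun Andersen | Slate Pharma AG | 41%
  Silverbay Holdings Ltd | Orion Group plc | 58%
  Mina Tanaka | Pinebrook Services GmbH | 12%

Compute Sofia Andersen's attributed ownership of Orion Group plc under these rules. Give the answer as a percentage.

By sibling attribution (R2), Sofia Andersen is treated as owning Arjun Andersen's 41% interest in Slate Pharma AG.
Chain via Pinebrook Services GmbH → Silverbay Holdings Ltd (R3): 76% × 14% × 58% = 6.1712% of Orion Group plc.
Chain via Slate Pharma AG → Larkspur Shipping BV (R3): 41% × 11% × 29% = 1.3079% of Orion Group plc.
Aggregating (R1): 6.1712% + 1.3079% = 7.4791%.

7.4791%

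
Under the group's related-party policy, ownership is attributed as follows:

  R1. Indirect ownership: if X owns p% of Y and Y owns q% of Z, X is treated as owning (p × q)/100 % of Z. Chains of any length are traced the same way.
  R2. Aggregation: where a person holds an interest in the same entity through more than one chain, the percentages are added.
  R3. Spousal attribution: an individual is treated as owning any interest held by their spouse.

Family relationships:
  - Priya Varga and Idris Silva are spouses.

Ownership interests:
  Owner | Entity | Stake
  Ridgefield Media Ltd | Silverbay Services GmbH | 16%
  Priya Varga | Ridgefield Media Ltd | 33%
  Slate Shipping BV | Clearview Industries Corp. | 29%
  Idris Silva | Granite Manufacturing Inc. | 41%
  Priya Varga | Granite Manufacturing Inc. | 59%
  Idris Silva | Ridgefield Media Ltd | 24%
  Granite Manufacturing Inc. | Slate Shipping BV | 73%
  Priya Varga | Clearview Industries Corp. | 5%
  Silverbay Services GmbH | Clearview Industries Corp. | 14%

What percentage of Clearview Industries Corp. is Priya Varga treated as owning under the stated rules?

27.4468%

By spousal attribution (R3), Priya Varga is treated as also owning Idris Silva's interest in Granite Manufacturing Inc, giving 59% + 41% = 100%.
By spousal attribution (R3), Priya Varga is treated as also owning Idris Silva's interest in Ridgefield Media Ltd, giving 33% + 24% = 57%.
Chain via Granite Manufacturing Inc. → Slate Shipping BV (R1): 100% × 73% × 29% = 21.17% of Clearview Industries Corp.
Chain via Ridgefield Media Ltd → Silverbay Services GmbH (R1): 57% × 16% × 14% = 1.2768% of Clearview Industries Corp.
Direct interest in Clearview Industries Corp: 5%.
Aggregating (R2): 21.17% + 1.2768% + 5% = 27.4468%.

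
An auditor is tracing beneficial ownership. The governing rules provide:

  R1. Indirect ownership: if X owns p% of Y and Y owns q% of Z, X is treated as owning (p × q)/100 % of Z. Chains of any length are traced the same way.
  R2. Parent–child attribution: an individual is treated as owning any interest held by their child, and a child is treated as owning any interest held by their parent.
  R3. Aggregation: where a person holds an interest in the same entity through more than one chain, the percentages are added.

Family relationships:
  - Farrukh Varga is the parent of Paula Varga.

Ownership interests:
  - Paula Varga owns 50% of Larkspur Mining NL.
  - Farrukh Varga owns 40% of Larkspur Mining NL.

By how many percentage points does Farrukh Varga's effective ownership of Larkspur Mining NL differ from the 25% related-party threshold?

65

By parent–child attribution (R2), Farrukh Varga is treated as also owning Paula Varga's interest in Larkspur Mining NL, giving 40% + 50% = 90%.
Direct interest in Larkspur Mining NL: 90%.
90% exceeds the 25% threshold by 65 percentage points.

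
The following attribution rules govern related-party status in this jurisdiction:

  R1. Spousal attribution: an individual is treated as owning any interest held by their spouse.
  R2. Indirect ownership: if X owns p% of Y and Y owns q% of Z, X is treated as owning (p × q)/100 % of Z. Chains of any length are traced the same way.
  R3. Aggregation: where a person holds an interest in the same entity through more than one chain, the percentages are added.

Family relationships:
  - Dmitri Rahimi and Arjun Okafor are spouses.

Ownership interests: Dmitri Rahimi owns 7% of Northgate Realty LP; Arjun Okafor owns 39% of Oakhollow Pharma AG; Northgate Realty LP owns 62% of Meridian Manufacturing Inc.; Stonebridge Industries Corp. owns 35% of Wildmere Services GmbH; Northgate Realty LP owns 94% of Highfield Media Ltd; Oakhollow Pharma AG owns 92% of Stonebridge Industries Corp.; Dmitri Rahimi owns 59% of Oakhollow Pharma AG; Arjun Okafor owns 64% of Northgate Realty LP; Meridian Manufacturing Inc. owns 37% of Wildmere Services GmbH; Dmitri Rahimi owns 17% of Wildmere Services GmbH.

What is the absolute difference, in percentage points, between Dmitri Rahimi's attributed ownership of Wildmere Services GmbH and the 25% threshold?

39.8434

By spousal attribution (R1), Dmitri Rahimi is treated as also owning Arjun Okafor's interest in Oakhollow Pharma AG, giving 59% + 39% = 98%.
By spousal attribution (R1), Dmitri Rahimi is treated as also owning Arjun Okafor's interest in Northgate Realty LP, giving 7% + 64% = 71%.
Chain via Oakhollow Pharma AG → Stonebridge Industries Corp. (R2): 98% × 92% × 35% = 31.556% of Wildmere Services GmbH.
Chain via Northgate Realty LP → Meridian Manufacturing Inc. (R2): 71% × 62% × 37% = 16.2874% of Wildmere Services GmbH.
Direct interest in Wildmere Services GmbH: 17%.
Aggregating (R3): 31.556% + 16.2874% + 17% = 64.8434%.
64.8434% exceeds the 25% threshold by 39.8434 percentage points.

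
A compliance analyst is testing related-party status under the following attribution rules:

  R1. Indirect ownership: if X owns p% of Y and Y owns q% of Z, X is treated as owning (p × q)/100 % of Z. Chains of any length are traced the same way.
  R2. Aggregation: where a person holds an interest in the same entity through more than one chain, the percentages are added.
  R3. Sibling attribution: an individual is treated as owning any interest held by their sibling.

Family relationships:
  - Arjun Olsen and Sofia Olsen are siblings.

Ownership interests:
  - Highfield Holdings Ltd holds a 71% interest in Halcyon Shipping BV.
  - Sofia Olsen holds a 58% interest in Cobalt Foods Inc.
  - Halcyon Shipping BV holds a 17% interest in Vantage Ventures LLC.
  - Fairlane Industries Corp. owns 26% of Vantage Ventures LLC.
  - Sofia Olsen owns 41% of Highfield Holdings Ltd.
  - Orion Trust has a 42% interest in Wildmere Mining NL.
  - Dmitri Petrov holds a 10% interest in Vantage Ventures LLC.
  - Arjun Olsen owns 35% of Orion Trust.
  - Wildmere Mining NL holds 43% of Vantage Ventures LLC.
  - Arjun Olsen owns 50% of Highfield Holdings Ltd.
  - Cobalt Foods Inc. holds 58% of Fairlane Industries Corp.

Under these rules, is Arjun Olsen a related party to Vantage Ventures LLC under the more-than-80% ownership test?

No

By sibling attribution (R3), Arjun Olsen is treated as also owning Sofia Olsen's interest in Highfield Holdings Ltd, giving 50% + 41% = 91%.
By sibling attribution (R3), Arjun Olsen is treated as owning Sofia Olsen's 58% interest in Cobalt Foods Inc.
Chain via Orion Trust → Wildmere Mining NL (R1): 35% × 42% × 43% = 6.321% of Vantage Ventures LLC.
Chain via Highfield Holdings Ltd → Halcyon Shipping BV (R1): 91% × 71% × 17% = 10.9837% of Vantage Ventures LLC.
Chain via Cobalt Foods Inc. → Fairlane Industries Corp. (R1): 58% × 58% × 26% = 8.7464% of Vantage Ventures LLC.
Aggregating (R2): 6.321% + 10.9837% + 8.7464% = 26.0511%.
26.0511% does not exceed the 80% threshold, so Arjun is not a related party to Vantage Ventures LLC.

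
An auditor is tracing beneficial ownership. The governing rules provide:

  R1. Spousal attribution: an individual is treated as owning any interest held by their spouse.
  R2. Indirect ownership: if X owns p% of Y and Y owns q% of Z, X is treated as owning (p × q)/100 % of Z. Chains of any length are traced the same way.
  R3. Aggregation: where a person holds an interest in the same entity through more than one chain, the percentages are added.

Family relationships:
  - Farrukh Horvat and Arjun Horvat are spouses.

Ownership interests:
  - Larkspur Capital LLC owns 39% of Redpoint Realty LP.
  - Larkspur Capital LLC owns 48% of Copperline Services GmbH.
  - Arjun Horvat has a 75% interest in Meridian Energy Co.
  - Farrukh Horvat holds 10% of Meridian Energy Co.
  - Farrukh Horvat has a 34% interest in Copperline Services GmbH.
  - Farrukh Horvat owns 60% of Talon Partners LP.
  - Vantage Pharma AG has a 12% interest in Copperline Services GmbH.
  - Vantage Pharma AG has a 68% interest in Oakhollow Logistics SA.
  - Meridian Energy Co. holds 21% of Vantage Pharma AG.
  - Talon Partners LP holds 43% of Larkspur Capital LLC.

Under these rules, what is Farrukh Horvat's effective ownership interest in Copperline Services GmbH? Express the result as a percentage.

By spousal attribution (R1), Farrukh Horvat is treated as also owning Arjun Horvat's interest in Meridian Energy Co, giving 10% + 75% = 85%.
Chain via Meridian Energy Co. → Vantage Pharma AG (R2): 85% × 21% × 12% = 2.142% of Copperline Services GmbH.
Chain via Talon Partners LP → Larkspur Capital LLC (R2): 60% × 43% × 48% = 12.384% of Copperline Services GmbH.
Direct interest in Copperline Services GmbH: 34%.
Aggregating (R3): 2.142% + 12.384% + 34% = 48.526%.

48.526%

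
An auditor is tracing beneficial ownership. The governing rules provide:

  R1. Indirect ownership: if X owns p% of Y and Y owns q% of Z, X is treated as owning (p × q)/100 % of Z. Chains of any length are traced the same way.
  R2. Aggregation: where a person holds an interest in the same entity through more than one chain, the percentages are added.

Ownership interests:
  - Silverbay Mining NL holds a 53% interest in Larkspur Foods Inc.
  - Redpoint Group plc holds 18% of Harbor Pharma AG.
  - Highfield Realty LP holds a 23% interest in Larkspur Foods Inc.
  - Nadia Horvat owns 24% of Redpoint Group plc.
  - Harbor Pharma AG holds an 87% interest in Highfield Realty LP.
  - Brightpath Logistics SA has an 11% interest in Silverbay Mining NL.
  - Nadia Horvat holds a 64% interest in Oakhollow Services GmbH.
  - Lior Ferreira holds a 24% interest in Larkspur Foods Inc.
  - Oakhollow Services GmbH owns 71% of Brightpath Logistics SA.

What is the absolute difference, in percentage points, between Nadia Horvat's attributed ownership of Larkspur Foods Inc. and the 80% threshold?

Chain via Oakhollow Services GmbH → Brightpath Logistics SA → Silverbay Mining NL (R1): 64% × 71% × 11% × 53% = 2.649152% of Larkspur Foods Inc.
Chain via Redpoint Group plc → Harbor Pharma AG → Highfield Realty LP (R1): 24% × 18% × 87% × 23% = 0.864432% of Larkspur Foods Inc.
Aggregating (R2): 2.649152% + 0.864432% = 3.513584%.
3.513584% falls short of the 80% threshold by 76.486416 percentage points.

76.486416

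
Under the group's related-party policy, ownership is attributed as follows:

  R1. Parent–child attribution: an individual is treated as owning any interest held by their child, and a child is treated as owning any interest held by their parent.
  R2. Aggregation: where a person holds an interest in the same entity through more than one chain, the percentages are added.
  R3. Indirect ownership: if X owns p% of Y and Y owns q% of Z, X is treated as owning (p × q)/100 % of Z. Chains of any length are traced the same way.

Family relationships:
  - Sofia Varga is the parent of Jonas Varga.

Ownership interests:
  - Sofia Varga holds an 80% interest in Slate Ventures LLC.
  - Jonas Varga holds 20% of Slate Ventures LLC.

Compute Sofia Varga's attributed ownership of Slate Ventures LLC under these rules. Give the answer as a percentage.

By parent–child attribution (R1), Sofia Varga is treated as also owning Jonas Varga's interest in Slate Ventures LLC, giving 80% + 20% = 100%.
Direct interest in Slate Ventures LLC: 100%.

100%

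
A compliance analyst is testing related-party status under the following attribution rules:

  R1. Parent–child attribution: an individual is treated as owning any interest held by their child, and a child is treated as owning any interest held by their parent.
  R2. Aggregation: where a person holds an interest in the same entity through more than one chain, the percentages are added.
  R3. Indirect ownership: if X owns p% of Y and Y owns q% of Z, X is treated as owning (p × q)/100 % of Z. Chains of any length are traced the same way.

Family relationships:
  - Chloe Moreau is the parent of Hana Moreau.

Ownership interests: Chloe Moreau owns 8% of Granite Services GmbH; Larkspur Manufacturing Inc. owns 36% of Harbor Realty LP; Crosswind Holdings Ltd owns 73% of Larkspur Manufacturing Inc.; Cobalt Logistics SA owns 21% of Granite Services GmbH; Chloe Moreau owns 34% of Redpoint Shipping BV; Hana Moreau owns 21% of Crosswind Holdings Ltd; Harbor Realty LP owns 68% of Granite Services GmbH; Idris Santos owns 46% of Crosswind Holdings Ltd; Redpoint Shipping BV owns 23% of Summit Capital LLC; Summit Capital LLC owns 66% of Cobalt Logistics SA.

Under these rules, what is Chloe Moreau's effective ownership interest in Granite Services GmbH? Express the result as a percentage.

12.836636%

By parent–child attribution (R1), Chloe Moreau is treated as owning Hana Moreau's 21% interest in Crosswind Holdings Ltd.
Chain via Redpoint Shipping BV → Summit Capital LLC → Cobalt Logistics SA (R3): 34% × 23% × 66% × 21% = 1.083852% of Granite Services GmbH.
Direct interest in Granite Services GmbH: 8%.
Chain via Crosswind Holdings Ltd → Larkspur Manufacturing Inc. → Harbor Realty LP (R3): 21% × 73% × 36% × 68% = 3.752784% of Granite Services GmbH.
Aggregating (R2): 1.083852% + 8% + 3.752784% = 12.836636%.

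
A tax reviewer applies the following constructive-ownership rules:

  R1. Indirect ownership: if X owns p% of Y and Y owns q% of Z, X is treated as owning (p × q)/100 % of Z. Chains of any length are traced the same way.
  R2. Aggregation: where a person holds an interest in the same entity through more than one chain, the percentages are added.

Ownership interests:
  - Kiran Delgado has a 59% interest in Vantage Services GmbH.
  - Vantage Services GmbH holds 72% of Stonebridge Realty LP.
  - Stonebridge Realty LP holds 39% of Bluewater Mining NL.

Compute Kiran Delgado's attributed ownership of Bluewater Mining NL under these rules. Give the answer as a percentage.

16.5672%

Chain via Vantage Services GmbH → Stonebridge Realty LP (R1): 59% × 72% × 39% = 16.5672% of Bluewater Mining NL.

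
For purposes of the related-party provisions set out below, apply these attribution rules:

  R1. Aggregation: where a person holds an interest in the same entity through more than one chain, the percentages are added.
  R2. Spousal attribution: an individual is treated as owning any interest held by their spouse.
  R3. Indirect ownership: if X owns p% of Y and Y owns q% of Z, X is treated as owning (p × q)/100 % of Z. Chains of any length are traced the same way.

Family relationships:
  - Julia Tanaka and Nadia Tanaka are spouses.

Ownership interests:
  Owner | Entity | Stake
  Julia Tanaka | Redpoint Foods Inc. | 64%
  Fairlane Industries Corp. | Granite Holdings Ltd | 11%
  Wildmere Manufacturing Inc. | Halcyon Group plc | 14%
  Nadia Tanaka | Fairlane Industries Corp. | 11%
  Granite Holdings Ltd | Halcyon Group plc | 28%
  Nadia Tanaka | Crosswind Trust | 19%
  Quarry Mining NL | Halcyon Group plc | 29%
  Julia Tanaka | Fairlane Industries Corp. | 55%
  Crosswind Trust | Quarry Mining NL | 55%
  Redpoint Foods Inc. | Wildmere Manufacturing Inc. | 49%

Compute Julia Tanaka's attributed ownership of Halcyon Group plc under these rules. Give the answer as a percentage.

By spousal attribution (R2), Julia Tanaka is treated as also owning Nadia Tanaka's interest in Fairlane Industries Corp, giving 55% + 11% = 66%.
By spousal attribution (R2), Julia Tanaka is treated as owning Nadia Tanaka's 19% interest in Crosswind Trust.
Chain via Redpoint Foods Inc. → Wildmere Manufacturing Inc. (R3): 64% × 49% × 14% = 4.3904% of Halcyon Group plc.
Chain via Fairlane Industries Corp. → Granite Holdings Ltd (R3): 66% × 11% × 28% = 2.0328% of Halcyon Group plc.
Chain via Crosswind Trust → Quarry Mining NL (R3): 19% × 55% × 29% = 3.0305% of Halcyon Group plc.
Aggregating (R1): 4.3904% + 2.0328% + 3.0305% = 9.4537%.

9.4537%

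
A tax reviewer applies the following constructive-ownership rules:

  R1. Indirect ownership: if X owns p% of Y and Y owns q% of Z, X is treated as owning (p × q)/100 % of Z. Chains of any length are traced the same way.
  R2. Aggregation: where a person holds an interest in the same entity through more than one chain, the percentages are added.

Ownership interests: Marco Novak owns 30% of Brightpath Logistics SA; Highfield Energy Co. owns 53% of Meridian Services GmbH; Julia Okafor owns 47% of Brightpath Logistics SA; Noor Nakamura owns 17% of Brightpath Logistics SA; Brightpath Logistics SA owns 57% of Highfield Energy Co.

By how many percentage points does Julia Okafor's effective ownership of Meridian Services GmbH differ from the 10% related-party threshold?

4.1987

Chain via Brightpath Logistics SA → Highfield Energy Co. (R1): 47% × 57% × 53% = 14.1987% of Meridian Services GmbH.
14.1987% exceeds the 10% threshold by 4.1987 percentage points.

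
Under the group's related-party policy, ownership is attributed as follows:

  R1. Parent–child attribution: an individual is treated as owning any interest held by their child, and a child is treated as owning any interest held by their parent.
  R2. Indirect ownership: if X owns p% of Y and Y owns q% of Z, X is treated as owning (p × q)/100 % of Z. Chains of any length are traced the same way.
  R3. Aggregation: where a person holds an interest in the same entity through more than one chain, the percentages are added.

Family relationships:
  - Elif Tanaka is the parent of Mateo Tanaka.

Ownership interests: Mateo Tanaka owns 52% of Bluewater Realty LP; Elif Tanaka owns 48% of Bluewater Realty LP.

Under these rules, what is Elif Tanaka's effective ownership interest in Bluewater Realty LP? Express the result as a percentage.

By parent–child attribution (R1), Elif Tanaka is treated as also owning Mateo Tanaka's interest in Bluewater Realty LP, giving 48% + 52% = 100%.
Direct interest in Bluewater Realty LP: 100%.

100%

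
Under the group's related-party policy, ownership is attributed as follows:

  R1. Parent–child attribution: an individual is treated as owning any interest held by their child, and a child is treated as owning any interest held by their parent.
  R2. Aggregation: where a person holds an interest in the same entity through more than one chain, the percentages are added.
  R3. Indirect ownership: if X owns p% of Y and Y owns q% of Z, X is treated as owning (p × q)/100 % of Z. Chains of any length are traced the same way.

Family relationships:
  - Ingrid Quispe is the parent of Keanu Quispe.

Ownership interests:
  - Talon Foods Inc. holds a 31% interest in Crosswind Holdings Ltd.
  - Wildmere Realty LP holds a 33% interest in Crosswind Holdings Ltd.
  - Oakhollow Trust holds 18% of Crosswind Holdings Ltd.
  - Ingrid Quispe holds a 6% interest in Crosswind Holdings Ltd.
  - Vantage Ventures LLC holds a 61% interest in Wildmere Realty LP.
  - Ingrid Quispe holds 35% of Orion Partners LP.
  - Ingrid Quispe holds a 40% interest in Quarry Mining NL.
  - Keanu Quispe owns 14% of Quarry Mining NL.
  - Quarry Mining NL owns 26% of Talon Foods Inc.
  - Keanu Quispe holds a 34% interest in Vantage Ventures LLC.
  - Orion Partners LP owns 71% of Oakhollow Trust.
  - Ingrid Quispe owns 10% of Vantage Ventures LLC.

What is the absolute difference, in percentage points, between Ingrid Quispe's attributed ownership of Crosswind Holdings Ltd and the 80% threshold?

By parent–child attribution (R1), Ingrid Quispe is treated as also owning Keanu Quispe's interest in Vantage Ventures LLC, giving 10% + 34% = 44%.
By parent–child attribution (R1), Ingrid Quispe is treated as also owning Keanu Quispe's interest in Quarry Mining NL, giving 40% + 14% = 54%.
Chain via Vantage Ventures LLC → Wildmere Realty LP (R3): 44% × 61% × 33% = 8.8572% of Crosswind Holdings Ltd.
Chain via Quarry Mining NL → Talon Foods Inc. (R3): 54% × 26% × 31% = 4.3524% of Crosswind Holdings Ltd.
Chain via Orion Partners LP → Oakhollow Trust (R3): 35% × 71% × 18% = 4.473% of Crosswind Holdings Ltd.
Direct interest in Crosswind Holdings Ltd: 6%.
Aggregating (R2): 8.8572% + 4.3524% + 4.473% + 6% = 23.6826%.
23.6826% falls short of the 80% threshold by 56.3174 percentage points.

56.3174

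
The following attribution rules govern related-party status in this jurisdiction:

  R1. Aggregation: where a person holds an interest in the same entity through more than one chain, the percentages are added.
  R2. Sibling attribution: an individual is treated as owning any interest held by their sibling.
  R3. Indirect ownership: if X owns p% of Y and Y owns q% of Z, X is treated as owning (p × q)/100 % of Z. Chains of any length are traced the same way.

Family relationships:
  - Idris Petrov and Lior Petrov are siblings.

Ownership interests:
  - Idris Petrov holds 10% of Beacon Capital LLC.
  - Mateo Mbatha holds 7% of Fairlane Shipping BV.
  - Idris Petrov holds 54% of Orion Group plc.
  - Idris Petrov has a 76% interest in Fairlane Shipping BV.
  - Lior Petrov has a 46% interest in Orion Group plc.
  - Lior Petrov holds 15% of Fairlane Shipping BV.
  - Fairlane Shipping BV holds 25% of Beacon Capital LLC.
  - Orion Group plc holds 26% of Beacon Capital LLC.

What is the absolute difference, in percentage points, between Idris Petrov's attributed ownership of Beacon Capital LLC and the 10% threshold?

By sibling attribution (R2), Idris Petrov is treated as also owning Lior Petrov's interest in Orion Group plc, giving 54% + 46% = 100%.
By sibling attribution (R2), Idris Petrov is treated as also owning Lior Petrov's interest in Fairlane Shipping BV, giving 76% + 15% = 91%.
Chain via Orion Group plc (R3): 100% × 26% = 26% of Beacon Capital LLC.
Chain via Fairlane Shipping BV (R3): 91% × 25% = 22.75% of Beacon Capital LLC.
Direct interest in Beacon Capital LLC: 10%.
Aggregating (R1): 26% + 22.75% + 10% = 58.75%.
58.75% exceeds the 10% threshold by 48.75 percentage points.

48.75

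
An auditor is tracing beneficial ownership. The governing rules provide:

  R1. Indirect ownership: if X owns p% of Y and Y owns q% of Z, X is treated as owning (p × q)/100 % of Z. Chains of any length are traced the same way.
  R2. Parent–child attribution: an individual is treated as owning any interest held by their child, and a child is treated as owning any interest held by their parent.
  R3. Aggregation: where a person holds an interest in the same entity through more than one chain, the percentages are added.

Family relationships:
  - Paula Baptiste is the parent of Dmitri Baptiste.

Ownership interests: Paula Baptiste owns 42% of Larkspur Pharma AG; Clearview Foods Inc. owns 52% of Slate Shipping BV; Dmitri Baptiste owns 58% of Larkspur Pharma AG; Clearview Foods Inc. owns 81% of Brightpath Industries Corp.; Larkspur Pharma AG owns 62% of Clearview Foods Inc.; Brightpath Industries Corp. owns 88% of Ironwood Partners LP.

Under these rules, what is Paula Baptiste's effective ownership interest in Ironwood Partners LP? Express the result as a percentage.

44.1936%

By parent–child attribution (R2), Paula Baptiste is treated as also owning Dmitri Baptiste's interest in Larkspur Pharma AG, giving 42% + 58% = 100%.
Chain via Larkspur Pharma AG → Clearview Foods Inc. → Brightpath Industries Corp. (R1): 100% × 62% × 81% × 88% = 44.1936% of Ironwood Partners LP.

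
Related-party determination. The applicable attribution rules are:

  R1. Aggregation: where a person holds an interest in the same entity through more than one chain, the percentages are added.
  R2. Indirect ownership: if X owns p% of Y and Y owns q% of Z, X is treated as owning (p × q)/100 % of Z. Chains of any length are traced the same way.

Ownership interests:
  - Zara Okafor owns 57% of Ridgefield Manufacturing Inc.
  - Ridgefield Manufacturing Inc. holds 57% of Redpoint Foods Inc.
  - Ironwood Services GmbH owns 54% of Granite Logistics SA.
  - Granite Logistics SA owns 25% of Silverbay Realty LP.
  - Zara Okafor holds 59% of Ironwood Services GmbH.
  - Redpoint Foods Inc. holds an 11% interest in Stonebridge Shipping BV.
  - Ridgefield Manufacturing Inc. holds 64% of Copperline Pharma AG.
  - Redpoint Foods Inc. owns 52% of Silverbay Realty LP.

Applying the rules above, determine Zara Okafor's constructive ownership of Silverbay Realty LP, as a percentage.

Chain via Ridgefield Manufacturing Inc. → Redpoint Foods Inc. (R2): 57% × 57% × 52% = 16.8948% of Silverbay Realty LP.
Chain via Ironwood Services GmbH → Granite Logistics SA (R2): 59% × 54% × 25% = 7.965% of Silverbay Realty LP.
Aggregating (R1): 16.8948% + 7.965% = 24.8598%.

24.8598%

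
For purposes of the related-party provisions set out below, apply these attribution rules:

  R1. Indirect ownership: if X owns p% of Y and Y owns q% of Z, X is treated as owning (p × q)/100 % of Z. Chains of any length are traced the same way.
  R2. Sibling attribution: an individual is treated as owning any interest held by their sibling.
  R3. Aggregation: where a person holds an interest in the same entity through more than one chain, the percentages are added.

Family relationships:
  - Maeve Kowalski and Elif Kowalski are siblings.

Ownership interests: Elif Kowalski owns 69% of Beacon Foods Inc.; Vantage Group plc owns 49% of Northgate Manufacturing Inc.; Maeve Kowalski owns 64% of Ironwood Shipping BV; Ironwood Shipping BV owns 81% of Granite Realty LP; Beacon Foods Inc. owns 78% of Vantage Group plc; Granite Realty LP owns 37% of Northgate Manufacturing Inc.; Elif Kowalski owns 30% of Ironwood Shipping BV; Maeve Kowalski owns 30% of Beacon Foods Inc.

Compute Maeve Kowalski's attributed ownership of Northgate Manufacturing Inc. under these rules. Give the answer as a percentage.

By sibling attribution (R2), Maeve Kowalski is treated as also owning Elif Kowalski's interest in Beacon Foods Inc, giving 30% + 69% = 99%.
By sibling attribution (R2), Maeve Kowalski is treated as also owning Elif Kowalski's interest in Ironwood Shipping BV, giving 64% + 30% = 94%.
Chain via Beacon Foods Inc. → Vantage Group plc (R1): 99% × 78% × 49% = 37.8378% of Northgate Manufacturing Inc.
Chain via Ironwood Shipping BV → Granite Realty LP (R1): 94% × 81% × 37% = 28.1718% of Northgate Manufacturing Inc.
Aggregating (R3): 37.8378% + 28.1718% = 66.0096%.

66.0096%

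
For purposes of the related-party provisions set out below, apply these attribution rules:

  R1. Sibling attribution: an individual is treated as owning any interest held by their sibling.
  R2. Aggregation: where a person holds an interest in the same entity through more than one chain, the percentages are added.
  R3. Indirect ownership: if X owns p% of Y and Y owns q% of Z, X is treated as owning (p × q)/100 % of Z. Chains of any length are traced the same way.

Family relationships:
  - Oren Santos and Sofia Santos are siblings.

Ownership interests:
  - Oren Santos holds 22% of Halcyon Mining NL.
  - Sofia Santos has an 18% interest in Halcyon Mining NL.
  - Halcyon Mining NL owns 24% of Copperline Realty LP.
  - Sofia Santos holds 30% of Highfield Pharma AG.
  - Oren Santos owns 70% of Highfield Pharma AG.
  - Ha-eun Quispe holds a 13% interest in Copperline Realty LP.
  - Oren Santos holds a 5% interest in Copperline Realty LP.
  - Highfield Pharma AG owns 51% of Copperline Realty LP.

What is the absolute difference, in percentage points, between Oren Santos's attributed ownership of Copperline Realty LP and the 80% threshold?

14.4

By sibling attribution (R1), Oren Santos is treated as also owning Sofia Santos's interest in Halcyon Mining NL, giving 22% + 18% = 40%.
By sibling attribution (R1), Oren Santos is treated as also owning Sofia Santos's interest in Highfield Pharma AG, giving 70% + 30% = 100%.
Chain via Halcyon Mining NL (R3): 40% × 24% = 9.6% of Copperline Realty LP.
Chain via Highfield Pharma AG (R3): 100% × 51% = 51% of Copperline Realty LP.
Direct interest in Copperline Realty LP: 5%.
Aggregating (R2): 9.6% + 51% + 5% = 65.6%.
65.6% falls short of the 80% threshold by 14.4 percentage points.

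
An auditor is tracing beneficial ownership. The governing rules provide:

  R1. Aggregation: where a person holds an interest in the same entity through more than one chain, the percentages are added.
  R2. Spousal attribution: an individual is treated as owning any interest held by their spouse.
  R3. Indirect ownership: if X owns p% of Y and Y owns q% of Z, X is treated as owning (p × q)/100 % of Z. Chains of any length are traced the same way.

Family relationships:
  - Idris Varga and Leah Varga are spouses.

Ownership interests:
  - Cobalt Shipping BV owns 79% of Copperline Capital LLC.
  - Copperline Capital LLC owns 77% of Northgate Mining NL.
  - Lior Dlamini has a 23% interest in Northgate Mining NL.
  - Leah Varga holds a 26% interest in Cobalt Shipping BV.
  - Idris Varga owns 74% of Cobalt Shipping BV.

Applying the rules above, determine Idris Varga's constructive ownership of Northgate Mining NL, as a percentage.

60.83%

By spousal attribution (R2), Idris Varga is treated as also owning Leah Varga's interest in Cobalt Shipping BV, giving 74% + 26% = 100%.
Chain via Cobalt Shipping BV → Copperline Capital LLC (R3): 100% × 79% × 77% = 60.83% of Northgate Mining NL.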